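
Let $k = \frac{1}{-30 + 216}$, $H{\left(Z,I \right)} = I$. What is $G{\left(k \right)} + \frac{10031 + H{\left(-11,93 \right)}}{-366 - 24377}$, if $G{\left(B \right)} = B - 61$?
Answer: $- \frac{282592399}{4602198} \approx -61.404$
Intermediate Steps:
$k = \frac{1}{186} \approx 0.0053763$
$G{\left(B \right)} = -61 + B$ ($G{\left(B \right)} = B - 61 = -61 + B$)
$G{\left(k \right)} + \frac{10031 + H{\left(-11,93 \right)}}{-366 - 24377} = \left(-61 + \frac{1}{186}\right) + \frac{10031 + 93}{-366 - 24377} = - \frac{11345}{186} + \frac{10124}{-24743} = - \frac{11345}{186} + 10124 \left(- \frac{1}{24743}\right) = - \frac{11345}{186} - \frac{10124}{24743} = - \frac{282592399}{4602198}$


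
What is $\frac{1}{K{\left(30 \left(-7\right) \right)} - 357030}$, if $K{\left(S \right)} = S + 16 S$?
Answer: $- \frac{1}{360600} \approx -2.7732 \cdot 10^{-6}$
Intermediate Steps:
$K{\left(S \right)} = 17 S$
$\frac{1}{K{\left(30 \left(-7\right) \right)} - 357030} = \frac{1}{17 \cdot 30 \left(-7\right) - 357030} = \frac{1}{17 \left(-210\right) - 357030} = \frac{1}{-3570 - 357030} = \frac{1}{-360600} = - \frac{1}{360600}$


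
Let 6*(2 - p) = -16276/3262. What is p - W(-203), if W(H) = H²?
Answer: -201621782/4893 ≈ -41206.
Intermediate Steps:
p = 13855/4893 (p = 2 - (-8138)/(3*3262) = 2 - ⅙*(-8138/1631) = 2 + 4069/4893 = 13855/4893 ≈ 2.8316)
p - W(-203) = 13855/4893 - 1*(-203)² = 13855/4893 - 1*41209 = 13855/4893 - 41209 = -201621782/4893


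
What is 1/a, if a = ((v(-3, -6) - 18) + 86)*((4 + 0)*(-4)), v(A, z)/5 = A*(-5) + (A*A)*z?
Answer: 1/2032 ≈ 0.00049213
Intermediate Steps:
v(A, z) = -25*A + 5*z*A**2 (v(A, z) = 5*(A*(-5) + (A*A)*z) = 5*(-5*A + A**2*z) = 5*(-5*A + z*A**2) = -25*A + 5*z*A**2)
a = 2032 (a = ((5*(-3)*(-5 - 3*(-6)) - 18) + 86)*((4 + 0)*(-4)) = ((5*(-3)*(-5 + 18) - 18) + 86)*(4*(-4)) = ((5*(-3)*13 - 18) + 86)*(-16) = ((-195 - 18) + 86)*(-16) = (-213 + 86)*(-16) = -127*(-16) = 2032)
1/a = 1/2032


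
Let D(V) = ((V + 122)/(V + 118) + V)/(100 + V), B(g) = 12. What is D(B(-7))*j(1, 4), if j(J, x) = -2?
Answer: -121/520 ≈ -0.23269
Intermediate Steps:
D(V) = (V + (122 + V)/(118 + V))/(100 + V) (D(V) = ((122 + V)/(118 + V) + V)/(100 + V) = (V + (122 + V)/(118 + V))/(100 + V))
D(B(-7))*j(1, 4) = ((122 + 12**2 + 119*12)/(11800 + 12**2 + 218*12))*(-2) = ((122 + 144 + 1428)/(11800 + 144 + 2616))*(-2) = (1694/14560)*(-2) = ((1/14560)*1694)*(-2) = (121/1040)*(-2) = -121/520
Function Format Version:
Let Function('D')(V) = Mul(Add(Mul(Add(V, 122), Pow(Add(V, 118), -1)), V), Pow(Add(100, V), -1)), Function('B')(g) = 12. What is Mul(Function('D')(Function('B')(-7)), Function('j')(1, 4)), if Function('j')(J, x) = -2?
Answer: Rational(-121, 520) ≈ -0.23269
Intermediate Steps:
Function('D')(V) = Mul(Pow(Add(100, V), -1), Add(V, Mul(Pow(Add(118, V), -1), Add(122, V)))) (Function('D')(V) = Mul(Add(Mul(Add(122, V), Pow(Add(118, V), -1)), V), Pow(Add(100, V), -1)) = Mul(Add(Mul(Pow(Add(118, V), -1), Add(122, V)), V), Pow(Add(100, V), -1)) = Mul(Add(V, Mul(Pow(Add(118, V), -1), Add(122, V))), Pow(Add(100, V), -1)) = Mul(Pow(Add(100, V), -1), Add(V, Mul(Pow(Add(118, V), -1), Add(122, V)))))
Mul(Function('D')(Function('B')(-7)), Function('j')(1, 4)) = Mul(Mul(Pow(Add(11800, Pow(12, 2), Mul(218, 12)), -1), Add(122, Pow(12, 2), Mul(119, 12))), -2) = Mul(Mul(Pow(Add(11800, 144, 2616), -1), Add(122, 144, 1428)), -2) = Mul(Mul(Pow(14560, -1), 1694), -2) = Mul(Mul(Rational(1, 14560), 1694), -2) = Mul(Rational(121, 1040), -2) = Rational(-121, 520)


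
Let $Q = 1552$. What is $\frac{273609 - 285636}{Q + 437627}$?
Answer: $- \frac{4009}{146393} \approx -0.027385$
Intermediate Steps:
$\frac{273609 - 285636}{Q + 437627} = \frac{273609 - 285636}{1552 + 437627} = - \frac{12027}{439179} = \left(-12027\right) \frac{1}{439179} = - \frac{4009}{146393}$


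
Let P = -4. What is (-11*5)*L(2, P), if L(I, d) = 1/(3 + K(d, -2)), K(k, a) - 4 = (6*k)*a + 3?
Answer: -55/58 ≈ -0.94828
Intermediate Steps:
K(k, a) = 7 + 6*a*k (K(k, a) = 4 + ((6*k)*a + 3) = 4 + (6*a*k + 3) = 4 + (3 + 6*a*k) = 7 + 6*a*k)
L(I, d) = 1/(10 - 12*d) (L(I, d) = 1/(3 + (7 + 6*(-2)*d)) = 1/(3 + (7 - 12*d)) = 1/(10 - 12*d))
(-11*5)*L(2, P) = (-11*5)*(-1/(-10 + 12*(-4))) = -(-55)/(-10 - 48) = -(-55)/(-58) = -(-55)*(-1)/58 = -55*1/58 = -55/58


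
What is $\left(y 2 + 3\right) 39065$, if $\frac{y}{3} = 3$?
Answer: $820365$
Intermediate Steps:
$y = 9$ ($y = 3 \cdot 3 = 9$)
$\left(y 2 + 3\right) 39065 = \left(9 \cdot 2 + 3\right) 39065 = \left(18 + 3\right) 39065 = 21 \cdot 39065 = 820365$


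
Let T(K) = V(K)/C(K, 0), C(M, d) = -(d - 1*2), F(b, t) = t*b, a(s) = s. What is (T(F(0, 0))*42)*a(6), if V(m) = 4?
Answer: 504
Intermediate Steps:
F(b, t) = b*t
C(M, d) = 2 - d (C(M, d) = -(d - 2) = -(-2 + d) = 2 - d)
T(K) = 2 (T(K) = 4/(2 - 1*0) = 4/(2 + 0) = 4/2 = 4*(1/2) = 2)
(T(F(0, 0))*42)*a(6) = (2*42)*6 = 84*6 = 504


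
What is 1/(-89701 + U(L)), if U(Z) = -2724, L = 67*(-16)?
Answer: -1/92425 ≈ -1.0820e-5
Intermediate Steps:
L = -1072
1/(-89701 + U(L)) = 1/(-89701 - 2724) = 1/(-92425) = -1/92425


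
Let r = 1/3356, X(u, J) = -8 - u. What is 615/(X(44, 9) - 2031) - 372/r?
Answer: -2600484471/2083 ≈ -1.2484e+6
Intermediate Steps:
r = 1/3356 ≈ 0.00029797
615/(X(44, 9) - 2031) - 372/r = 615/((-8 - 1*44) - 2031) - 372/1/3356 = 615/((-8 - 44) - 2031) - 372*3356 = 615/(-52 - 2031) - 1248432 = 615/(-2083) - 1248432 = 615*(-1/2083) - 1248432 = -615/2083 - 1248432 = -2600484471/2083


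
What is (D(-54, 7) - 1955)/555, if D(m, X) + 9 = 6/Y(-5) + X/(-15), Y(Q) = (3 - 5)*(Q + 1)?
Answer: -117823/33300 ≈ -3.5382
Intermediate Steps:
Y(Q) = -2 - 2*Q (Y(Q) = -2*(1 + Q) = -2 - 2*Q)
D(m, X) = -33/4 - X/15 (D(m, X) = -9 + (6/(-2 - 2*(-5)) + X/(-15)) = -9 + (6/(-2 + 10) + X*(-1/15)) = -9 + (6/8 - X/15) = -9 + (6*(1/8) - X/15) = -9 + (3/4 - X/15) = -33/4 - X/15)
(D(-54, 7) - 1955)/555 = ((-33/4 - 1/15*7) - 1955)/555 = ((-33/4 - 7/15) - 1955)*(1/555) = (-523/60 - 1955)*(1/555) = -117823/60*1/555 = -117823/33300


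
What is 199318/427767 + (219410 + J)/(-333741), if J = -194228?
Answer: 18582853348/47587795449 ≈ 0.39050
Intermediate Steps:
199318/427767 + (219410 + J)/(-333741) = 199318/427767 + (219410 - 194228)/(-333741) = 199318*(1/427767) + 25182*(-1/333741) = 199318/427767 - 8394/111247 = 18582853348/47587795449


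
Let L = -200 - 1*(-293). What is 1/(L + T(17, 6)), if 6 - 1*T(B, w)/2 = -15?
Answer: 1/135 ≈ 0.0074074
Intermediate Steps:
T(B, w) = 42 (T(B, w) = 12 - 2*(-15) = 12 + 30 = 42)
L = 93 (L = -200 + 293 = 93)
1/(L + T(17, 6)) = 1/(93 + 42) = 1/135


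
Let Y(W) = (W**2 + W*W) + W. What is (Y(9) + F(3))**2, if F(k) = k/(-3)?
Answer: 28900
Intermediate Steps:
Y(W) = W + 2*W**2 (Y(W) = (W**2 + W**2) + W = 2*W**2 + W = W + 2*W**2)
F(k) = -k/3 (F(k) = k*(-1/3) = -k/3)
(Y(9) + F(3))**2 = (9*(1 + 2*9) - 1/3*3)**2 = (9*(1 + 18) - 1)**2 = (9*19 - 1)**2 = (171 - 1)**2 = 170**2 = 28900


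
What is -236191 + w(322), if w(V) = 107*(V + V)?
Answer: -167283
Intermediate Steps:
w(V) = 214*V (w(V) = 107*(2*V) = 214*V)
-236191 + w(322) = -236191 + 214*322 = -236191 + 68908 = -167283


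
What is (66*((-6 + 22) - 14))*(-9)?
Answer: -1188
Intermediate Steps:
(66*((-6 + 22) - 14))*(-9) = (66*(16 - 14))*(-9) = (66*2)*(-9) = 132*(-9) = -1188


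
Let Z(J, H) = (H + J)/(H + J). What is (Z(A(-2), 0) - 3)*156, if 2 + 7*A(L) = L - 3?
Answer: -312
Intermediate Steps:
A(L) = -5/7 + L/7 (A(L) = -2/7 + (L - 3)/7 = -2/7 + (-3 + L)/7 = -2/7 + (-3/7 + L/7) = -5/7 + L/7)
Z(J, H) = 1
(Z(A(-2), 0) - 3)*156 = (1 - 3)*156 = -2*156 = -312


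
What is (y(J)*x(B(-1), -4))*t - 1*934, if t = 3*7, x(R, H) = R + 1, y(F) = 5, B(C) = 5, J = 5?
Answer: -304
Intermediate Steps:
x(R, H) = 1 + R
t = 21
(y(J)*x(B(-1), -4))*t - 1*934 = (5*(1 + 5))*21 - 1*934 = (5*6)*21 - 934 = 30*21 - 934 = 630 - 934 = -304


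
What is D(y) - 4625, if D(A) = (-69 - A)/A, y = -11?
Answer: -50817/11 ≈ -4619.7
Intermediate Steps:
D(A) = (-69 - A)/A
D(y) - 4625 = (-69 - 1*(-11))/(-11) - 4625 = -(-69 + 11)/11 - 4625 = -1/11*(-58) - 4625 = 58/11 - 4625 = -50817/11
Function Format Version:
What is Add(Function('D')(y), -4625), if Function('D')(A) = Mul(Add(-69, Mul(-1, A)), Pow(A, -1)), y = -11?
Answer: Rational(-50817, 11) ≈ -4619.7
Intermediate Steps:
Function('D')(A) = Mul(Pow(A, -1), Add(-69, Mul(-1, A)))
Add(Function('D')(y), -4625) = Add(Mul(Pow(-11, -1), Add(-69, Mul(-1, -11))), -4625) = Add(Mul(Rational(-1, 11), Add(-69, 11)), -4625) = Add(Mul(Rational(-1, 11), -58), -4625) = Add(Rational(58, 11), -4625) = Rational(-50817, 11)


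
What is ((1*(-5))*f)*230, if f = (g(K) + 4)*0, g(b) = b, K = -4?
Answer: 0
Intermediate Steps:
f = 0 (f = (-4 + 4)*0 = 0*0 = 0)
((1*(-5))*f)*230 = ((1*(-5))*0)*230 = -5*0*230 = 0*230 = 0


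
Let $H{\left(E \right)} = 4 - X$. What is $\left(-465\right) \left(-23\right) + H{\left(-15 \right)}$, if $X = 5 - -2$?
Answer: $10692$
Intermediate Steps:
$X = 7$ ($X = 5 + 2 = 7$)
$H{\left(E \right)} = -3$ ($H{\left(E \right)} = 4 - 7 = -3$)
$\left(-465\right) \left(-23\right) + H{\left(-15 \right)} = \left(-465\right) \left(-23\right) - 3 = 10695 - 3 = 10692$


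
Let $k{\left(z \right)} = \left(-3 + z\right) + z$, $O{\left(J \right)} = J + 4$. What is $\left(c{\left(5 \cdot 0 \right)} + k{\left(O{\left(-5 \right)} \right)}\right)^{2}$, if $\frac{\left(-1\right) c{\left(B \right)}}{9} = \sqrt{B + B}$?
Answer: $25$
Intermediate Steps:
$O{\left(J \right)} = 4 + J$
$k{\left(z \right)} = -3 + 2 z$
$c{\left(B \right)} = - 9 \sqrt{2} \sqrt{B}$ ($c{\left(B \right)} = - 9 \sqrt{B + B} = - 9 \sqrt{2 B} = - 9 \sqrt{2} \sqrt{B}$)
$\left(c{\left(5 \cdot 0 \right)} + k{\left(O{\left(-5 \right)} \right)}\right)^{2} = \left(- 9 \sqrt{2} \sqrt{5 \cdot 0} - \left(3 - 2 \left(4 - 5\right)\right)\right)^{2} = \left(- 9 \sqrt{2} \sqrt{0} + \left(-3 + 2 \left(-1\right)\right)\right)^{2} = \left(\left(-9\right) \sqrt{2} \cdot 0 - 5\right)^{2} = \left(0 - 5\right)^{2} = \left(-5\right)^{2} = 25$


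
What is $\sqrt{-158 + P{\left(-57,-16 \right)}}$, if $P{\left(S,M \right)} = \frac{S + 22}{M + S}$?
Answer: $\frac{i \sqrt{839427}}{73} \approx 12.551 i$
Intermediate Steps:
$P{\left(S,M \right)} = \frac{22 + S}{M + S}$
$\sqrt{-158 + P{\left(-57,-16 \right)}} = \sqrt{-158 + \frac{22 - 57}{-16 - 57}} = \sqrt{-158 + \frac{1}{-73} \left(-35\right)} = \sqrt{-158 - - \frac{35}{73}} = \sqrt{-158 + \frac{35}{73}} = \sqrt{- \frac{11499}{73}} = \frac{i \sqrt{839427}}{73}$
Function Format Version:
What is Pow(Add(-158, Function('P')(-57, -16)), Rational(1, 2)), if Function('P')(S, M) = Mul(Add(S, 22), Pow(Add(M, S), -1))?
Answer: Mul(Rational(1, 73), I, Pow(839427, Rational(1, 2))) ≈ Mul(12.551, I)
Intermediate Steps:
Function('P')(S, M) = Mul(Pow(Add(M, S), -1), Add(22, S)) (Function('P')(S, M) = Mul(Add(22, S), Pow(Add(M, S), -1)) = Mul(Pow(Add(M, S), -1), Add(22, S)))
Pow(Add(-158, Function('P')(-57, -16)), Rational(1, 2)) = Pow(Add(-158, Mul(Pow(Add(-16, -57), -1), Add(22, -57))), Rational(1, 2)) = Pow(Add(-158, Mul(Pow(-73, -1), -35)), Rational(1, 2)) = Pow(Add(-158, Mul(Rational(-1, 73), -35)), Rational(1, 2)) = Pow(Add(-158, Rational(35, 73)), Rational(1, 2)) = Pow(Rational(-11499, 73), Rational(1, 2)) = Mul(Rational(1, 73), I, Pow(839427, Rational(1, 2)))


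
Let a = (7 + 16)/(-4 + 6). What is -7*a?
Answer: -161/2 ≈ -80.500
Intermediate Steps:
a = 23/2 ≈ 11.500
-7*a = -7*23/2 = -161/2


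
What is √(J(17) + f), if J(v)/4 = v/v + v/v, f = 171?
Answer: √179 ≈ 13.379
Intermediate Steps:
J(v) = 8 (J(v) = 4*(v/v + v/v) = 4*(1 + 1) = 4*2 = 8)
√(J(17) + f) = √(8 + 171) = √179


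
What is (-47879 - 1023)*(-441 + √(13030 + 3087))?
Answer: 21565782 - 48902*√16117 ≈ 1.5358e+7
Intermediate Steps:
(-47879 - 1023)*(-441 + √(13030 + 3087)) = -48902*(-441 + √16117) = 21565782 - 48902*√16117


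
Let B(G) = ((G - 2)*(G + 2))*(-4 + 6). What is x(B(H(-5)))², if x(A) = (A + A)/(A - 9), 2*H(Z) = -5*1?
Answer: 4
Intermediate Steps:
H(Z) = -5/2 (H(Z) = (-5*1)/2 = (½)*(-5) = -5/2)
B(G) = 2*(-2 + G)*(2 + G) (B(G) = ((-2 + G)*(2 + G))*2 = 2*(-2 + G)*(2 + G))
x(A) = 2*A/(-9 + A) (x(A) = (2*A)/(-9 + A) = 2*A/(-9 + A))
x(B(H(-5)))² = (2*(-8 + 2*(-5/2)²)/(-9 + (-8 + 2*(-5/2)²)))² = (2*(-8 + 2*(25/4))/(-9 + (-8 + 2*(25/4))))² = (2*(-8 + 25/2)/(-9 + (-8 + 25/2)))² = (2*(9/2)/(-9 + 9/2))² = (2*(9/2)/(-9/2))² = (2*(9/2)*(-2/9))² = (-2)² = 4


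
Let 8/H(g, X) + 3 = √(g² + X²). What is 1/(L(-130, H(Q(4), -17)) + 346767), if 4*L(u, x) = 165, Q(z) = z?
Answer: 4/1387233 ≈ 2.8834e-6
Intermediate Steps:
H(g, X) = 8/(-3 + √(X² + g²)) (H(g, X) = 8/(-3 + √(g² + X²)) = 8/(-3 + √(X² + g²)))
L(u, x) = 165/4 (L(u, x) = (¼)*165 = 165/4)
1/(L(-130, H(Q(4), -17)) + 346767) = 1/(165/4 + 346767) = 1/(1387233/4) = 4/1387233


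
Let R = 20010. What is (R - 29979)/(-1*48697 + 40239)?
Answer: 9969/8458 ≈ 1.1786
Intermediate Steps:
(R - 29979)/(-1*48697 + 40239) = (20010 - 29979)/(-1*48697 + 40239) = -9969/(-48697 + 40239) = -9969/(-8458) = -9969*(-1/8458) = 9969/8458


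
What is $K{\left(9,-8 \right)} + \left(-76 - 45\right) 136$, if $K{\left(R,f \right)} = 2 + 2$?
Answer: $-16452$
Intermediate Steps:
$K{\left(R,f \right)} = 4$
$K{\left(9,-8 \right)} + \left(-76 - 45\right) 136 = 4 + \left(-76 - 45\right) 136 = 4 - 16456 = -16452$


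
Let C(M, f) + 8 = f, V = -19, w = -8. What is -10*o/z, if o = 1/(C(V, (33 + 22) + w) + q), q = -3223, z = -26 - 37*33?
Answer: -5/1985224 ≈ -2.5186e-6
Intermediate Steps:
z = -1247 (z = -26 - 1221 = -1247)
C(M, f) = -8 + f
o = -1/3184 (o = 1/((-8 + ((33 + 22) - 8)) - 3223) = 1/((-8 + (55 - 8)) - 3223) = 1/((-8 + 47) - 3223) = 1/(39 - 3223) = 1/(-3184) = -1/3184 ≈ -0.00031407)
-10*o/z = -(-5)/(1592*(-1247)) = -(-5)*(-1)/(1592*1247) = -10*1/3970448 = -5/1985224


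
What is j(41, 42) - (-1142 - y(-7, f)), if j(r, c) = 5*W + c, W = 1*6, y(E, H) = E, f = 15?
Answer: 1207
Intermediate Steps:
W = 6
j(r, c) = 30 + c (j(r, c) = 5*6 + c = 30 + c)
j(41, 42) - (-1142 - y(-7, f)) = (30 + 42) - (-1142 - 1*(-7)) = 72 - (-1142 + 7) = 72 - 1*(-1135) = 72 + 1135 = 1207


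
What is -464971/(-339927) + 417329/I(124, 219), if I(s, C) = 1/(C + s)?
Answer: 48658458944140/339927 ≈ 1.4314e+8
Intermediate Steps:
-464971/(-339927) + 417329/I(124, 219) = -464971/(-339927) + 417329/(1/(219 + 124)) = -464971*(-1/339927) + 417329/(1/343) = 464971/339927 + 417329/(1/343) = 464971/339927 + 417329*343 = 464971/339927 + 143143847 = 48658458944140/339927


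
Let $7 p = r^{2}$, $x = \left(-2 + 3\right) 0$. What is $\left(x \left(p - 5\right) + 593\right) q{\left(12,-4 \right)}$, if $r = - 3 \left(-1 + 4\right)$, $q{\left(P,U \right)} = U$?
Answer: $-2372$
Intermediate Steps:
$x = 0$ ($x = 1 \cdot 0 = 0$)
$r = -9$ ($r = \left(-3\right) 3 = -9$)
$p = \frac{81}{7}$ ($p = \frac{\left(-9\right)^{2}}{7} = \frac{1}{7} \cdot 81 = \frac{81}{7} \approx 11.571$)
$\left(x \left(p - 5\right) + 593\right) q{\left(12,-4 \right)} = \left(0 \left(\frac{81}{7} - 5\right) + 593\right) \left(-4\right) = \left(0 \cdot \frac{46}{7} + 593\right) \left(-4\right) = \left(0 + 593\right) \left(-4\right) = 593 \left(-4\right) = -2372$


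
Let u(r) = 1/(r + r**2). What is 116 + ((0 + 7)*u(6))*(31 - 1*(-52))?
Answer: 779/6 ≈ 129.83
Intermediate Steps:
116 + ((0 + 7)*u(6))*(31 - 1*(-52)) = 116 + ((0 + 7)*(1/(6*(1 + 6))))*(31 - 1*(-52)) = 116 + (7*((1/6)/7))*(31 + 52) = 116 + (7*((1/6)*(1/7)))*83 = 116 + (7*(1/42))*83 = 116 + (1/6)*83 = 116 + 83/6 = 779/6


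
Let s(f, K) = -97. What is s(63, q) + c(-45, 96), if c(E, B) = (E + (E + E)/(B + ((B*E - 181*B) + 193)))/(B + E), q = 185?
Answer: -35621218/363919 ≈ -97.882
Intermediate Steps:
c(E, B) = (E + 2*E/(193 - 180*B + B*E))/(B + E) (c(E, B) = (E + (2*E)/(B + ((-181*B + B*E) + 193)))/(B + E) = (E + (2*E)/(B + (193 - 181*B + B*E)))/(B + E) = (E + (2*E)/(193 - 180*B + B*E))/(B + E) = (E + 2*E/(193 - 180*B + B*E))/(B + E))
s(63, q) + c(-45, 96) = -97 - 45*(195 - 180*96 + 96*(-45))/(-180*96**2 + 193*96 + 193*(-45) + 96*(-45)**2 - 45*96**2 - 180*96*(-45)) = -97 - 45*(195 - 17280 - 4320)/(-180*9216 + 18528 - 8685 + 96*2025 - 45*9216 + 777600) = -97 - 45*(-21405)/(-1658880 + 18528 - 8685 + 194400 - 414720 + 777600) = -97 - 45*(-21405)/(-1091757) = -97 - 45*(-1/1091757)*(-21405) = -97 - 321075/363919 = -35621218/363919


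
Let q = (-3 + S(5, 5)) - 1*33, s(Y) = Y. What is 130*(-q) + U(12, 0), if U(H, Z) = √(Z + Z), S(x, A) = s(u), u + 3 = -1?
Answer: 5200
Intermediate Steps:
u = -4 (u = -3 - 1 = -4)
S(x, A) = -4
U(H, Z) = √2*√Z (U(H, Z) = √(2*Z) = √2*√Z)
q = -40 (q = (-3 - 4) - 1*33 = -7 - 33 = -40)
130*(-q) + U(12, 0) = 130*(-1*(-40)) + √2*√0 = 130*40 + √2*0 = 5200 + 0 = 5200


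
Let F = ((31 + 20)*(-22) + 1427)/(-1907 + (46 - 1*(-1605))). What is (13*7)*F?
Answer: -27755/256 ≈ -108.42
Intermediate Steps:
F = -305/256 (F = (51*(-22) + 1427)/(-1907 + (46 + 1605)) = (-1122 + 1427)/(-1907 + 1651) = 305/(-256) = 305*(-1/256) = -305/256 ≈ -1.1914)
(13*7)*F = (13*7)*(-305/256) = 91*(-305/256) = -27755/256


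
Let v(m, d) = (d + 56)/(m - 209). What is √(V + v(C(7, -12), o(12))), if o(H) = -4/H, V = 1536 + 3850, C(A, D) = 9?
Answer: √19388598/60 ≈ 73.387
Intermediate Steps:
V = 5386
v(m, d) = (56 + d)/(-209 + m)
√(V + v(C(7, -12), o(12))) = √(5386 + (56 - 4/12)/(-209 + 9)) = √(5386 + (56 - 4*1/12)/(-200)) = √(5386 - (56 - ⅓)/200) = √(5386 - 1/200*167/3) = √(5386 - 167/600) = √(3231433/600) = √19388598/60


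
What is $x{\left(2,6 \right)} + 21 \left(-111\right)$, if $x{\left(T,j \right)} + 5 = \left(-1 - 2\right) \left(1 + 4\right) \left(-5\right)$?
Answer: $-2261$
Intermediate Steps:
$x{\left(T,j \right)} = 70$ ($x{\left(T,j \right)} = -5 + \left(-1 - 2\right) \left(1 + 4\right) \left(-5\right) = -5 - 3 \cdot 5 \left(-5\right) = -5 - -75 = -5 + 75 = 70$)
$x{\left(2,6 \right)} + 21 \left(-111\right) = 70 + 21 \left(-111\right) = 70 - 2331 = -2261$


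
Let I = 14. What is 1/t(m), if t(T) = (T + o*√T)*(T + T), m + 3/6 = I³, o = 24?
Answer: 2/23786145 - 16*√10974/43504859205 ≈ 4.5556e-8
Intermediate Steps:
m = 5487/2 (m = -½ + 14³ = -½ + 2744 = 5487/2 ≈ 2743.5)
t(T) = 2*T*(T + 24*√T) (t(T) = (T + 24*√T)*(T + T) = (T + 24*√T)*(2*T) = 2*T*(T + 24*√T))
1/t(m) = 1/(2*(5487/2)² + 48*(5487/2)^(3/2)) = 1/(2*(30107169/4) + 48*(5487*√10974/4)) = 1/(30107169/2 + 65844*√10974)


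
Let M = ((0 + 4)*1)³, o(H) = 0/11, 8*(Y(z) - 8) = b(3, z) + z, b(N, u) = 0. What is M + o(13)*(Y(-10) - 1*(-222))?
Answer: 64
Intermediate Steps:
Y(z) = 8 + z/8 (Y(z) = 8 + (0 + z)/8 = 8 + z/8)
o(H) = 0 (o(H) = 0*(1/11) = 0)
M = 64 (M = (4*1)³ = 4³ = 64)
M + o(13)*(Y(-10) - 1*(-222)) = 64 + 0*((8 + (⅛)*(-10)) - 1*(-222)) = 64 + 0*((8 - 5/4) + 222) = 64 + 0*(27/4 + 222) = 64 + 0*(915/4) = 64 + 0 = 64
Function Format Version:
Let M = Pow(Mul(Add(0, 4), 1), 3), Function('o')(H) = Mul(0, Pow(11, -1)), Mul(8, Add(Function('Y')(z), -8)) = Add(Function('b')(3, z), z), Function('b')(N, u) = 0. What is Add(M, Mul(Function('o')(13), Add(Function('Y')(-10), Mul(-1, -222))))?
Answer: 64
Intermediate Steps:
Function('Y')(z) = Add(8, Mul(Rational(1, 8), z)) (Function('Y')(z) = Add(8, Mul(Rational(1, 8), Add(0, z))) = Add(8, Mul(Rational(1, 8), z)))
Function('o')(H) = 0 (Function('o')(H) = Mul(0, Rational(1, 11)) = 0)
M = 64 (M = Pow(Mul(4, 1), 3) = Pow(4, 3) = 64)
Add(M, Mul(Function('o')(13), Add(Function('Y')(-10), Mul(-1, -222)))) = Add(64, Mul(0, Add(Add(8, Mul(Rational(1, 8), -10)), Mul(-1, -222)))) = Add(64, Mul(0, Add(Add(8, Rational(-5, 4)), 222))) = Add(64, Mul(0, Add(Rational(27, 4), 222))) = Add(64, Mul(0, Rational(915, 4))) = Add(64, 0) = 64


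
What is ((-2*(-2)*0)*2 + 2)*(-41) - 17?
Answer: -99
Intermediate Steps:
((-2*(-2)*0)*2 + 2)*(-41) - 17 = ((4*0)*2 + 2)*(-41) - 17 = (0*2 + 2)*(-41) - 17 = (0 + 2)*(-41) - 17 = 2*(-41) - 17 = -82 - 17 = -99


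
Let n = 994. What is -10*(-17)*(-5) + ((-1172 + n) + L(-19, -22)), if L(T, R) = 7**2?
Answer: -979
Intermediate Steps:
L(T, R) = 49
-10*(-17)*(-5) + ((-1172 + n) + L(-19, -22)) = -10*(-17)*(-5) + ((-1172 + 994) + 49) = 170*(-5) + (-178 + 49) = -850 - 129 = -979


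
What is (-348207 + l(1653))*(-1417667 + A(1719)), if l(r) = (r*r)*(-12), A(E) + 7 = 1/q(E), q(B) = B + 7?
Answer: 81083383082363145/1726 ≈ 4.6978e+13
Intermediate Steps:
q(B) = 7 + B
A(E) = -7 + 1/(7 + E)
l(r) = -12*r**2 (l(r) = r**2*(-12) = -12*r**2)
(-348207 + l(1653))*(-1417667 + A(1719)) = (-348207 - 12*1653**2)*(-1417667 + (-48 - 7*1719)/(7 + 1719)) = (-348207 - 12*2732409)*(-1417667 + (-48 - 12033)/1726) = (-348207 - 32788908)*(-1417667 + (1/1726)*(-12081)) = -33137115*(-1417667 - 12081/1726) = -33137115*(-2446905323/1726) = 81083383082363145/1726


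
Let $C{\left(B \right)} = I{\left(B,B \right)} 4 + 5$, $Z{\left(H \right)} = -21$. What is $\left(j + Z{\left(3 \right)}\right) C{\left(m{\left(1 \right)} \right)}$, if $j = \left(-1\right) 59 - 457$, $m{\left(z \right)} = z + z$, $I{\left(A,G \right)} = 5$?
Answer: $-13425$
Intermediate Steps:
$m{\left(z \right)} = 2 z$
$C{\left(B \right)} = 25$ ($C{\left(B \right)} = 5 \cdot 4 + 5 = 20 + 5 = 25$)
$j = -516$ ($j = -59 - 457 = -516$)
$\left(j + Z{\left(3 \right)}\right) C{\left(m{\left(1 \right)} \right)} = \left(-516 - 21\right) 25 = \left(-537\right) 25 = -13425$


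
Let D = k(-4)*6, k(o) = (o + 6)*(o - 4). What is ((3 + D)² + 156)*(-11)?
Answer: -96855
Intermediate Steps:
k(o) = (-4 + o)*(6 + o) (k(o) = (6 + o)*(-4 + o) = (-4 + o)*(6 + o))
D = -96 (D = (-24 + (-4)² + 2*(-4))*6 = (-24 + 16 - 8)*6 = -16*6 = -96)
((3 + D)² + 156)*(-11) = ((3 - 96)² + 156)*(-11) = ((-93)² + 156)*(-11) = (8649 + 156)*(-11) = 8805*(-11) = -96855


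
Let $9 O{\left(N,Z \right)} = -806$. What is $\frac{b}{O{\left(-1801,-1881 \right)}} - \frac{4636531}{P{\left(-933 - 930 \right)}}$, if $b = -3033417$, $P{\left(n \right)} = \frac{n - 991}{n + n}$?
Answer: $- \frac{6923154771387}{1150162} \approx -6.0193 \cdot 10^{6}$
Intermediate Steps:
$P{\left(n \right)} = \frac{-991 + n}{2 n}$
$O{\left(N,Z \right)} = - \frac{806}{9}$ ($O{\left(N,Z \right)} = \frac{1}{9} \left(-806\right) = - \frac{806}{9}$)
$\frac{b}{O{\left(-1801,-1881 \right)}} - \frac{4636531}{P{\left(-933 - 930 \right)}} = - \frac{3033417}{- \frac{806}{9}} - \frac{4636531}{\frac{1}{2} \frac{1}{-933 - 930} \left(-991 - 1863\right)} = \left(-3033417\right) \left(- \frac{9}{806}\right) - \frac{4636531}{\frac{1}{2} \frac{1}{-933 - 930} \left(-991 - 1863\right)} = \frac{27300753}{806} - \frac{4636531}{\frac{1}{2} \frac{1}{-1863} \left(-991 - 1863\right)} = \frac{27300753}{806} - \frac{4636531}{\frac{1}{2} \left(- \frac{1}{1863}\right) \left(-2854\right)} = \frac{27300753}{806} - \frac{4636531}{\frac{1427}{1863}} = \frac{27300753}{806} - \frac{8637857253}{1427} = - \frac{6923154771387}{1150162}$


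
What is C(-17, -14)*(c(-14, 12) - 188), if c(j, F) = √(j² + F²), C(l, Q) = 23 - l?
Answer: -7520 + 80*√85 ≈ -6782.4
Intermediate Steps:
c(j, F) = √(F² + j²)
C(-17, -14)*(c(-14, 12) - 188) = (23 - 1*(-17))*(√(12² + (-14)²) - 188) = (23 + 17)*(√(144 + 196) - 188) = 40*(√340 - 188) = 40*(2*√85 - 188) = 40*(-188 + 2*√85) = -7520 + 80*√85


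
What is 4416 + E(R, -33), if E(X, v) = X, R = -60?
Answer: 4356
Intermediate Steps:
4416 + E(R, -33) = 4416 - 60 = 4356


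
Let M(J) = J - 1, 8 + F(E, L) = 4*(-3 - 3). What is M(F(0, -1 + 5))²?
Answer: 1089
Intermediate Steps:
F(E, L) = -32 (F(E, L) = -8 + 4*(-3 - 3) = -8 + 4*(-6) = -8 - 24 = -32)
M(J) = -1 + J
M(F(0, -1 + 5))² = (-1 - 32)² = (-33)² = 1089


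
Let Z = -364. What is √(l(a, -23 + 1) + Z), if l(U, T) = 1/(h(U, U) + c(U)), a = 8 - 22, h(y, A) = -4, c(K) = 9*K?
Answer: I*√6151730/130 ≈ 19.079*I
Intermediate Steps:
a = -14
l(U, T) = 1/(-4 + 9*U)
√(l(a, -23 + 1) + Z) = √(1/(-4 + 9*(-14)) - 364) = √(1/(-4 - 126) - 364) = √(1/(-130) - 364) = √(-1/130 - 364) = √(-47321/130) = I*√6151730/130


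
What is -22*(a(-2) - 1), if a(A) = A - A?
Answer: 22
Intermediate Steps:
a(A) = 0
-22*(a(-2) - 1) = -22*(0 - 1) = -22*(-1) = 22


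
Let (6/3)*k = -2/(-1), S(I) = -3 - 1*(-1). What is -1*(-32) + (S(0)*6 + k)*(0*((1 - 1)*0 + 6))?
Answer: 32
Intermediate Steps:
S(I) = -2 (S(I) = -3 + 1 = -2)
k = 1 (k = (-2/(-1))/2 = (-2*(-1))/2 = (½)*2 = 1)
-1*(-32) + (S(0)*6 + k)*(0*((1 - 1)*0 + 6)) = -1*(-32) + (-2*6 + 1)*(0*((1 - 1)*0 + 6)) = 32 + (-12 + 1)*(0*(0*0 + 6)) = 32 - 0*(0 + 6) = 32 - 0*6 = 32 - 11*0 = 32 + 0 = 32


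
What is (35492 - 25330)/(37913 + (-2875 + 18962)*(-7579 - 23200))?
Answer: -5081/247551930 ≈ -2.0525e-5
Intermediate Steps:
(35492 - 25330)/(37913 + (-2875 + 18962)*(-7579 - 23200)) = 10162/(37913 + 16087*(-30779)) = 10162/(37913 - 495141773) = 10162/(-495103860) = 10162*(-1/495103860) = -5081/247551930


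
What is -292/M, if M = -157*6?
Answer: 146/471 ≈ 0.30998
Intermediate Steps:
M = -942
-292/M = -292/(-942) = -292*(-1/942) = 146/471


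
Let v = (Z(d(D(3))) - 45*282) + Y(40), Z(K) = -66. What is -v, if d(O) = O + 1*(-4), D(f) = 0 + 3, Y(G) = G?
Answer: 12716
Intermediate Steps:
D(f) = 3
d(O) = -4 + O (d(O) = O - 4 = -4 + O)
v = -12716 (v = (-66 - 45*282) + 40 = (-66 - 12690) + 40 = -12756 + 40 = -12716)
-v = -1*(-12716) = 12716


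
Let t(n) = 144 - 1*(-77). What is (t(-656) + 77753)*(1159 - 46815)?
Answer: -3559980944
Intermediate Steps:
t(n) = 221 (t(n) = 144 + 77 = 221)
(t(-656) + 77753)*(1159 - 46815) = (221 + 77753)*(1159 - 46815) = 77974*(-45656) = -3559980944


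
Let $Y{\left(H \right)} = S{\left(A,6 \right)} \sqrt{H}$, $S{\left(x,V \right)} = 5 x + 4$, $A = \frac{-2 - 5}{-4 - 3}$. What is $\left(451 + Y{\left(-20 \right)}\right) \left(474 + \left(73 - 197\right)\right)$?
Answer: $157850 + 6300 i \sqrt{5} \approx 1.5785 \cdot 10^{5} + 14087.0 i$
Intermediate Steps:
$A = 1$ ($A = - \frac{7}{-7} = \left(-7\right) \left(- \frac{1}{7}\right) = 1$)
$S{\left(x,V \right)} = 4 + 5 x$
$Y{\left(H \right)} = 9 \sqrt{H}$ ($Y{\left(H \right)} = \left(4 + 5 \cdot 1\right) \sqrt{H} = \left(4 + 5\right) \sqrt{H} = 9 \sqrt{H}$)
$\left(451 + Y{\left(-20 \right)}\right) \left(474 + \left(73 - 197\right)\right) = \left(451 + 9 \sqrt{-20}\right) \left(474 + \left(73 - 197\right)\right) = \left(451 + 9 \cdot 2 i \sqrt{5}\right) \left(474 - 124\right) = \left(451 + 18 i \sqrt{5}\right) 350 = 157850 + 6300 i \sqrt{5}$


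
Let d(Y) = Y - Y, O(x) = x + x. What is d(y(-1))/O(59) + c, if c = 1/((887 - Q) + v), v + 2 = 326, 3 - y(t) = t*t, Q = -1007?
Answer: 1/2218 ≈ 0.00045086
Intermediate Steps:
O(x) = 2*x
y(t) = 3 - t**2 (y(t) = 3 - t*t = 3 - t**2)
d(Y) = 0
v = 324 (v = -2 + 326 = 324)
c = 1/2218 (c = 1/((887 - 1*(-1007)) + 324) = 1/((887 + 1007) + 324) = 1/(1894 + 324) = 1/2218 ≈ 0.00045086)
d(y(-1))/O(59) + c = 0/((2*59)) + 1/2218 = 0/118 + 1/2218 = 0*(1/118) + 1/2218 = 0 + 1/2218 = 1/2218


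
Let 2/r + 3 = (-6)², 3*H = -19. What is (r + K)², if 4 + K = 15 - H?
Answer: 329476/1089 ≈ 302.55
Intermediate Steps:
H = -19/3 (H = (⅓)*(-19) = -19/3 ≈ -6.3333)
K = 52/3 (K = -4 + (15 - 1*(-19/3)) = -4 + (15 + 19/3) = -4 + 64/3 = 52/3 ≈ 17.333)
r = 2/33 (r = 2/(-3 + (-6)²) = 2/(-3 + 36) = 2/33 ≈ 0.060606)
(r + K)² = (2/33 + 52/3)² = (574/33)² = 329476/1089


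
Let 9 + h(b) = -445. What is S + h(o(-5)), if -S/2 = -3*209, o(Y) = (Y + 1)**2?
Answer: 800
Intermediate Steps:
o(Y) = (1 + Y)**2
h(b) = -454 (h(b) = -9 - 445 = -454)
S = 1254 (S = -(-6)*209 = -2*(-627) = 1254)
S + h(o(-5)) = 1254 - 454 = 800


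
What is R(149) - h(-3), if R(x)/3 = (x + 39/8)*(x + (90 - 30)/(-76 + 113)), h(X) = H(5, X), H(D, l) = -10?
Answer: 20584049/296 ≈ 69541.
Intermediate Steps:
h(X) = -10
R(x) = 3*(39/8 + x)*(60/37 + x) (R(x) = 3*((x + 39/8)*(x + (90 - 30)/(-76 + 113))) = 3*((x + 39*(⅛))*(x + 60/37)) = 3*((x + 39/8)*(x + 60*(1/37))) = 3*((39/8 + x)*(x + 60/37)) = 3*((39/8 + x)*(60/37 + x)) = 3*(39/8 + x)*(60/37 + x))
R(149) - h(-3) = (1755/74 + 3*149² + (5769/296)*149) - 1*(-10) = (1755/74 + 3*22201 + 859581/296) + 10 = (1755/74 + 66603 + 859581/296) + 10 = 20581089/296 + 10 = 20584049/296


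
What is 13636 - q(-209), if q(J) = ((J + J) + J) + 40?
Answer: 14223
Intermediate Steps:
q(J) = 40 + 3*J (q(J) = (2*J + J) + 40 = 3*J + 40 = 40 + 3*J)
13636 - q(-209) = 13636 - (40 + 3*(-209)) = 13636 - (40 - 627) = 13636 - 1*(-587) = 13636 + 587 = 14223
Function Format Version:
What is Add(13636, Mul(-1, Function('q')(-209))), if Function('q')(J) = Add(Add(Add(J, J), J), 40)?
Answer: 14223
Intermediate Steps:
Function('q')(J) = Add(40, Mul(3, J)) (Function('q')(J) = Add(Add(Mul(2, J), J), 40) = Add(Mul(3, J), 40) = Add(40, Mul(3, J)))
Add(13636, Mul(-1, Function('q')(-209))) = Add(13636, Mul(-1, Add(40, Mul(3, -209)))) = Add(13636, Mul(-1, Add(40, -627))) = Add(13636, Mul(-1, -587)) = Add(13636, 587) = 14223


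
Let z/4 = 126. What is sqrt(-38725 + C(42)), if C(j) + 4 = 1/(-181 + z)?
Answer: I*sqrt(4040557518)/323 ≈ 196.8*I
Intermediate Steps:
z = 504 (z = 4*126 = 504)
C(j) = -1291/323 (C(j) = -4 + 1/(-181 + 504) = -4 + 1/323 = -1291/323)
sqrt(-38725 + C(42)) = sqrt(-38725 - 1291/323) = sqrt(-12509466/323) = I*sqrt(4040557518)/323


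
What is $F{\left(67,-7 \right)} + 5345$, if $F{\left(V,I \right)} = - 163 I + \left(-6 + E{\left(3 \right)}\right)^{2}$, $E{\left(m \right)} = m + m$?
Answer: $6486$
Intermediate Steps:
$E{\left(m \right)} = 2 m$
$F{\left(V,I \right)} = - 163 I$ ($F{\left(V,I \right)} = - 163 I + \left(-6 + 2 \cdot 3\right)^{2} = - 163 I + \left(-6 + 6\right)^{2} = - 163 I + 0^{2} = - 163 I + 0 = - 163 I$)
$F{\left(67,-7 \right)} + 5345 = \left(-163\right) \left(-7\right) + 5345 = 1141 + 5345 = 6486$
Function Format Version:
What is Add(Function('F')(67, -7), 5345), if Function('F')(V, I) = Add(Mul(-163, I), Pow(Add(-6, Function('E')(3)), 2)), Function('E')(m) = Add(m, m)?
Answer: 6486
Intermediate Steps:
Function('E')(m) = Mul(2, m)
Function('F')(V, I) = Mul(-163, I) (Function('F')(V, I) = Add(Mul(-163, I), Pow(Add(-6, Mul(2, 3)), 2)) = Add(Mul(-163, I), Pow(Add(-6, 6), 2)) = Add(Mul(-163, I), Pow(0, 2)) = Add(Mul(-163, I), 0) = Mul(-163, I))
Add(Function('F')(67, -7), 5345) = Add(Mul(-163, -7), 5345) = Add(1141, 5345) = 6486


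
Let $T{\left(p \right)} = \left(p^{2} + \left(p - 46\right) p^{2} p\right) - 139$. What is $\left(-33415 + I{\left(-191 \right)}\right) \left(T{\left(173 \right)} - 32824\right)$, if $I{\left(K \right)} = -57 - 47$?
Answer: $-22040989110975$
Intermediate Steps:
$T{\left(p \right)} = -139 + p^{2} + p^{3} \left(-46 + p\right)$ ($T{\left(p \right)} = \left(p^{2} + \left(-46 + p\right) p^{2} p\right) - 139 = \left(p^{2} + p^{2} \left(-46 + p\right) p\right) - 139 = \left(p^{2} + p^{3} \left(-46 + p\right)\right) - 139 = -139 + p^{2} + p^{3} \left(-46 + p\right)$)
$I{\left(K \right)} = -104$ ($I{\left(K \right)} = -57 - 47 = -104$)
$\left(-33415 + I{\left(-191 \right)}\right) \left(T{\left(173 \right)} - 32824\right) = \left(-33415 - 104\right) \left(\left(-139 + 173^{2} + 173^{4} - 46 \cdot 173^{3}\right) - 32824\right) = - 33519 \left(\left(-139 + 29929 + 895745041 - 238174982\right) - 32824\right) = - 33519 \left(657599849 - 32824\right) = \left(-33519\right) 657567025 = -22040989110975$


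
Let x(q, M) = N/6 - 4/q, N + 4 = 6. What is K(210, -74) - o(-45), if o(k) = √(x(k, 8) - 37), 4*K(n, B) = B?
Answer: -37/2 - I*√8230/15 ≈ -18.5 - 6.048*I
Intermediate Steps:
N = 2 (N = -4 + 6 = 2)
K(n, B) = B/4
x(q, M) = ⅓ - 4/q (x(q, M) = 2/6 - 4/q = 2*(⅙) - 4/q = ⅓ - 4/q)
o(k) = √(-37 + (-12 + k)/(3*k)) (o(k) = √((-12 + k)/(3*k) - 37) = √(-37 + (-12 + k)/(3*k)))
K(210, -74) - o(-45) = (¼)*(-74) - √(-330 - 36/(-45))/3 = -37/2 - √(-330 - 36*(-1/45))/3 = -37/2 - √(-330 + ⅘)/3 = -37/2 - √(-1646/5)/3 = -37/2 - I*√8230/5/3 = -37/2 - I*√8230/15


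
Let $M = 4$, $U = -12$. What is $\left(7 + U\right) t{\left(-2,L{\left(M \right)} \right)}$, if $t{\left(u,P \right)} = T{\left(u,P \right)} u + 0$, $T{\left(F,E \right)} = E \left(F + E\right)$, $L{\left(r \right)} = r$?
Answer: $80$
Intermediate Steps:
$T{\left(F,E \right)} = E \left(E + F\right)$
$t{\left(u,P \right)} = P u \left(P + u\right)$ ($t{\left(u,P \right)} = P \left(P + u\right) u + 0 = P u \left(P + u\right) + 0 = P u \left(P + u\right)$)
$\left(7 + U\right) t{\left(-2,L{\left(M \right)} \right)} = \left(7 - 12\right) 4 \left(-2\right) \left(4 - 2\right) = - 5 \cdot 4 \left(-2\right) 2 = \left(-5\right) \left(-16\right) = 80$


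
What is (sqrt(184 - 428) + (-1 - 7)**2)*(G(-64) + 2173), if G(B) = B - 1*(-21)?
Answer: 136320 + 4260*I*sqrt(61) ≈ 1.3632e+5 + 33272.0*I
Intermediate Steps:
G(B) = 21 + B (G(B) = B + 21 = 21 + B)
(sqrt(184 - 428) + (-1 - 7)**2)*(G(-64) + 2173) = (sqrt(184 - 428) + (-1 - 7)**2)*((21 - 64) + 2173) = (sqrt(-244) + (-8)**2)*(-43 + 2173) = (2*I*sqrt(61) + 64)*2130 = (64 + 2*I*sqrt(61))*2130 = 136320 + 4260*I*sqrt(61)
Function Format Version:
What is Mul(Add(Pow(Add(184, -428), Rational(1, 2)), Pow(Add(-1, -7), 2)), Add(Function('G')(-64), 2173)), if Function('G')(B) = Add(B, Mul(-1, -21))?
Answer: Add(136320, Mul(4260, I, Pow(61, Rational(1, 2)))) ≈ Add(1.3632e+5, Mul(33272., I))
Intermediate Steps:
Function('G')(B) = Add(21, B) (Function('G')(B) = Add(B, 21) = Add(21, B))
Mul(Add(Pow(Add(184, -428), Rational(1, 2)), Pow(Add(-1, -7), 2)), Add(Function('G')(-64), 2173)) = Mul(Add(Pow(Add(184, -428), Rational(1, 2)), Pow(Add(-1, -7), 2)), Add(Add(21, -64), 2173)) = Mul(Add(Pow(-244, Rational(1, 2)), Pow(-8, 2)), Add(-43, 2173)) = Mul(Add(Mul(2, I, Pow(61, Rational(1, 2))), 64), 2130) = Mul(Add(64, Mul(2, I, Pow(61, Rational(1, 2)))), 2130) = Add(136320, Mul(4260, I, Pow(61, Rational(1, 2))))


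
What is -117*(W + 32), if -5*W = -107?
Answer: -31239/5 ≈ -6247.8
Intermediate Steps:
W = 107/5 (W = -1/5*(-107) = 107/5 ≈ 21.400)
-117*(W + 32) = -117*(107/5 + 32) = -117*267/5 = -31239/5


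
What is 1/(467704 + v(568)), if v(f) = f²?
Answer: 1/790328 ≈ 1.2653e-6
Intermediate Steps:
1/(467704 + v(568)) = 1/(467704 + 568²) = 1/(467704 + 322624) = 1/790328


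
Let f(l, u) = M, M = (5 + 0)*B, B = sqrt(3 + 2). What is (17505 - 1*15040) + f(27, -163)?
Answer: 2465 + 5*sqrt(5) ≈ 2476.2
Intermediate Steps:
B = sqrt(5) ≈ 2.2361
M = 5*sqrt(5) (M = (5 + 0)*sqrt(5) = 5*sqrt(5) ≈ 11.180)
f(l, u) = 5*sqrt(5)
(17505 - 1*15040) + f(27, -163) = (17505 - 1*15040) + 5*sqrt(5) = (17505 - 15040) + 5*sqrt(5) = 2465 + 5*sqrt(5)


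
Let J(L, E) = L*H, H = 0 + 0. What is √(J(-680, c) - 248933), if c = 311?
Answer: I*√248933 ≈ 498.93*I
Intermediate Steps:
H = 0
J(L, E) = 0 (J(L, E) = L*0 = 0)
√(J(-680, c) - 248933) = √(0 - 248933) = √(-248933) = I*√248933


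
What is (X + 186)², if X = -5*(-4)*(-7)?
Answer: 2116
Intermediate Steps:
X = -140 (X = 20*(-7) = -140)
(X + 186)² = (-140 + 186)² = 46² = 2116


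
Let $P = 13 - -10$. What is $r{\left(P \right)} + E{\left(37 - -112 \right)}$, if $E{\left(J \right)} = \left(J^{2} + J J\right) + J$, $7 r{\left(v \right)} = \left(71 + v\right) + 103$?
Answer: $\frac{312054}{7} \approx 44579.0$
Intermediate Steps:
$P = 23$ ($P = 13 + 10 = 23$)
$r{\left(v \right)} = \frac{174}{7} + \frac{v}{7}$ ($r{\left(v \right)} = \frac{\left(71 + v\right) + 103}{7} = \frac{174 + v}{7} = \frac{174}{7} + \frac{v}{7}$)
$E{\left(J \right)} = J + 2 J^{2}$ ($E{\left(J \right)} = \left(J^{2} + J^{2}\right) + J = 2 J^{2} + J = J + 2 J^{2}$)
$r{\left(P \right)} + E{\left(37 - -112 \right)} = \left(\frac{174}{7} + \frac{1}{7} \cdot 23\right) + \left(37 - -112\right) \left(1 + 2 \left(37 - -112\right)\right) = \left(\frac{174}{7} + \frac{23}{7}\right) + \left(37 + 112\right) \left(1 + 2 \left(37 + 112\right)\right) = \frac{197}{7} + 149 \left(1 + 2 \cdot 149\right) = \frac{197}{7} + 149 \left(1 + 298\right) = \frac{197}{7} + 149 \cdot 299 = \frac{197}{7} + 44551 = \frac{312054}{7}$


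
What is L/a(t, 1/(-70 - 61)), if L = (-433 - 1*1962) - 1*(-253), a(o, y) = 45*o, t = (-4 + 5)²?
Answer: -238/5 ≈ -47.600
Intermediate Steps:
t = 1 (t = 1² = 1)
L = -2142 (L = (-433 - 1962) + 253 = -2395 + 253 = -2142)
L/a(t, 1/(-70 - 61)) = -2142/(45*1) = -2142/45 = -2142*1/45 = -238/5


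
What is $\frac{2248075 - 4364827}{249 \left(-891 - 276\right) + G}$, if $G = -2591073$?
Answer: $\frac{88198}{120069} \approx 0.73456$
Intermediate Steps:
$\frac{2248075 - 4364827}{249 \left(-891 - 276\right) + G} = \frac{2248075 - 4364827}{249 \left(-891 - 276\right) - 2591073} = - \frac{2116752}{249 \left(-1167\right) - 2591073} = - \frac{2116752}{-290583 - 2591073} = - \frac{2116752}{-2881656} = \left(-2116752\right) \left(- \frac{1}{2881656}\right) = \frac{88198}{120069}$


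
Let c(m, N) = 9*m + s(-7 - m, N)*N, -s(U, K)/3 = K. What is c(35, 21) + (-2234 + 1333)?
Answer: -1909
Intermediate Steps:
s(U, K) = -3*K
c(m, N) = -3*N² + 9*m (c(m, N) = 9*m + (-3*N)*N = 9*m - 3*N² = -3*N² + 9*m)
c(35, 21) + (-2234 + 1333) = (-3*21² + 9*35) + (-2234 + 1333) = (-3*441 + 315) - 901 = (-1323 + 315) - 901 = -1008 - 901 = -1909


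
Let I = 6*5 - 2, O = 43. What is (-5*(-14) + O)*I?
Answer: 3164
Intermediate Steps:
I = 28 (I = 30 - 2 = 28)
(-5*(-14) + O)*I = (-5*(-14) + 43)*28 = (70 + 43)*28 = 113*28 = 3164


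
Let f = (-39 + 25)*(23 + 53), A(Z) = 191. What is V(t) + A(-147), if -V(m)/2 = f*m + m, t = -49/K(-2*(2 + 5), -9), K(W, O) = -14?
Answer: 7632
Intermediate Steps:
t = 7/2 (t = -49/(-14) = -49*(-1/14) = 7/2 ≈ 3.5000)
f = -1064 (f = -14*76 = -1064)
V(m) = 2126*m (V(m) = -2*(-1064*m + m) = -(-2126)*m = 2126*m)
V(t) + A(-147) = 2126*(7/2) + 191 = 7441 + 191 = 7632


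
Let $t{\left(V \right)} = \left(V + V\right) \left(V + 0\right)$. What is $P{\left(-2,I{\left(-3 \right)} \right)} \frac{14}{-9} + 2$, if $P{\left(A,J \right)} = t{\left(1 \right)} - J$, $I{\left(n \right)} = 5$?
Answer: $\frac{20}{3} \approx 6.6667$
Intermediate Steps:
$t{\left(V \right)} = 2 V^{2}$ ($t{\left(V \right)} = 2 V V = 2 V^{2}$)
$P{\left(A,J \right)} = 2 - J$ ($P{\left(A,J \right)} = 2 \cdot 1^{2} - J = 2 \cdot 1 - J = 2 - J$)
$P{\left(-2,I{\left(-3 \right)} \right)} \frac{14}{-9} + 2 = \left(2 - 5\right) \frac{14}{-9} + 2 = \left(2 - 5\right) 14 \left(- \frac{1}{9}\right) + 2 = \left(-3\right) \left(- \frac{14}{9}\right) + 2 = \frac{14}{3} + 2 = \frac{20}{3}$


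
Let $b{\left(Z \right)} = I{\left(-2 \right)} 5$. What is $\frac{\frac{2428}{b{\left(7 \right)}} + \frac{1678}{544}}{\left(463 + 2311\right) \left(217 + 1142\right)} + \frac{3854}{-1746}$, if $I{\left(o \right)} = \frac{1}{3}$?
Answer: $- \frac{57766256911}{26174774880} \approx -2.2069$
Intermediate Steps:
$I{\left(o \right)} = \frac{1}{3}$
$b{\left(Z \right)} = \frac{5}{3}$ ($b{\left(Z \right)} = \frac{1}{3} \cdot 5 = \frac{5}{3}$)
$\frac{\frac{2428}{b{\left(7 \right)}} + \frac{1678}{544}}{\left(463 + 2311\right) \left(217 + 1142\right)} + \frac{3854}{-1746} = \frac{\frac{2428}{\frac{5}{3}} + \frac{1678}{544}}{\left(463 + 2311\right) \left(217 + 1142\right)} + \frac{3854}{-1746} = \frac{2428 \cdot \frac{3}{5} + 1678 \cdot \frac{1}{544}}{2774 \cdot 1359} + 3854 \left(- \frac{1}{1746}\right) = \frac{\frac{7284}{5} + \frac{839}{272}}{3769866} - \frac{1927}{873} = \frac{1985443}{1360} \cdot \frac{1}{3769866} - \frac{1927}{873} = \frac{104497}{269843040} - \frac{1927}{873} = - \frac{57766256911}{26174774880}$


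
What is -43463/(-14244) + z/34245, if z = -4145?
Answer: 95289937/32519052 ≈ 2.9303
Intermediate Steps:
-43463/(-14244) + z/34245 = -43463/(-14244) - 4145/34245 = -43463*(-1/14244) - 4145*1/34245 = 43463/14244 - 829/6849 = 95289937/32519052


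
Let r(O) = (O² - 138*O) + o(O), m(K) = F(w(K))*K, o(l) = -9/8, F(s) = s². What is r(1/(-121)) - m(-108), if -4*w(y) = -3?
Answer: 7117349/117128 ≈ 60.766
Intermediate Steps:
w(y) = ¾ (w(y) = -¼*(-3) = ¾)
o(l) = -9/8 (o(l) = -9*⅛ = -9/8)
m(K) = 9*K/16 (m(K) = (¾)²*K = 9*K/16)
r(O) = -9/8 + O² - 138*O (r(O) = (O² - 138*O) - 9/8 = -9/8 + O² - 138*O)
r(1/(-121)) - m(-108) = (-9/8 + (1/(-121))² - 138/(-121)) - 9*(-108)/16 = (-9/8 + (-1/121)² - 138*(-1/121)) - 1*(-243/4) = (-9/8 + 1/14641 + 138/121) + 243/4 = 1823/117128 + 243/4 = 7117349/117128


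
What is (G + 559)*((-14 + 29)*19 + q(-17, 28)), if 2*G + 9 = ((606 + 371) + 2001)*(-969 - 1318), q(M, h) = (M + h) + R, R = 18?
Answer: -1069103589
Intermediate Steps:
q(M, h) = 18 + M + h (q(M, h) = (M + h) + 18 = 18 + M + h)
G = -6810695/2 (G = -9/2 + (((606 + 371) + 2001)*(-969 - 1318))/2 = -9/2 + ((977 + 2001)*(-2287))/2 = -9/2 + (2978*(-2287))/2 = -9/2 + (½)*(-6810686) = -9/2 - 3405343 = -6810695/2 ≈ -3.4053e+6)
(G + 559)*((-14 + 29)*19 + q(-17, 28)) = (-6810695/2 + 559)*((-14 + 29)*19 + (18 - 17 + 28)) = -6809577*(15*19 + 29)/2 = -6809577*(285 + 29)/2 = -6809577/2*314 = -1069103589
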